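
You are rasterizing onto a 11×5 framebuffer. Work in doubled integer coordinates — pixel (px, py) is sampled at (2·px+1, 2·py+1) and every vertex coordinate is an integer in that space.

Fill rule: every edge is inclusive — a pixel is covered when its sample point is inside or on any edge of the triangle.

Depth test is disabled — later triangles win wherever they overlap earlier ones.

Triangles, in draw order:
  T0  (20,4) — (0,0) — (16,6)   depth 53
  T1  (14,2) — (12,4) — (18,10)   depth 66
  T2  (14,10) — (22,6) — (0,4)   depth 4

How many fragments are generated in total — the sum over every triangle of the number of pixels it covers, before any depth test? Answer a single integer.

T0:
  2·area = 56  (B↔C swapped to make it positive)
  edge (20, 4)→(16, 6): d=(-4,2) inclusive
  edge (16, 6)→(0, 0): d=(-16,-6) inclusive
  edge (0, 0)→(20, 4): d=(20,4) inclusive
    (1,0)@(3, 1): e=[46,2,8] → #
    (2,0)@(5, 1): e=[42,14,0] → #  [on edge]
    (3,0)@(7, 1): e=[38,26,-8] → ·
    (1,1)@(3, 3): e=[38,-30,48] → ·
    (2,1)@(5, 3): e=[34,-18,40] → ·
    (4,1)@(9, 3): e=[26,6,24] → #
    (5,1)@(11, 3): e=[22,18,16] → #
    (6,1)@(13, 3): e=[18,30,8] → #
    (7,1)@(15, 3): e=[14,42,0] → #  [on edge]
    (8,1)@(17, 3): e=[10,54,-8] → ·
    (4,2)@(9, 5): e=[18,-26,64] → ·
    (5,2)@(11, 5): e=[14,-14,56] → ·
  covered (8 px):
    · # # · · · · · · · ·
    · · · · # # # # · · ·
    · · · · · · · # # · ·
    · · · · · · · · · · ·
    · · · · · · · · · · ·
T1:
  2·area = 24  (B↔C swapped to make it positive)
  edge (14, 2)→(18, 10): d=(4,8) inclusive
  edge (18, 10)→(12, 4): d=(-6,-6) inclusive
  edge (12, 4)→(14, 2): d=(2,-2) inclusive
    (4,0)@(9, 1): e=[36,0,-12] → ·  [on edge]
    (7,0)@(15, 1): e=[-12,36,0] → ·  [on edge]
    (5,1)@(11, 3): e=[28,0,-4] → ·  [on edge]
    (6,1)@(13, 3): e=[12,12,0] → #  [on edge]
    (7,1)@(15, 3): e=[-4,24,4] → ·
    (5,2)@(11, 5): e=[36,-12,0] → ·  [on edge]
    (6,2)@(13, 5): e=[20,0,4] → #  [on edge]
    (7,2)@(15, 5): e=[4,12,8] → #
    (8,2)@(17, 5): e=[-12,24,12] → ·
    (4,3)@(9, 7): e=[60,-36,0] → ·  [on edge]
    (6,3)@(13, 7): e=[28,-12,8] → ·
    (7,3)@(15, 7): e=[12,0,12] → #  [on edge]
    (3,4)@(7, 9): e=[84,-60,0] → ·  [on edge]
    (8,4)@(17, 9): e=[4,0,20] → #  [on edge]
  covered (5 px):
    · · · · · · · · · · ·
    · · · · · · # · · · ·
    · · · · · · # # · · ·
    · · · · · · · # · · ·
    · · · · · · · · # · ·
T2:
  2·area = 104  (B↔C swapped to make it positive)
  edge (14, 10)→(0, 4): d=(-14,-6) inclusive
  edge (0, 4)→(22, 6): d=(22,2) inclusive
  edge (22, 6)→(14, 10): d=(-8,4) inclusive
    (1,2)@(3, 5): e=[4,16,84] → #
    (2,2)@(5, 5): e=[16,12,76] → #
    (3,2)@(7, 5): e=[28,8,68] → #
    (4,2)@(9, 5): e=[40,4,60] → #
    (5,2)@(11, 5): e=[52,0,52] → #  [on edge]
    (6,2)@(13, 5): e=[64,-4,44] → ·
    (1,3)@(3, 7): e=[-24,60,68] → ·
    (2,3)@(5, 7): e=[-12,56,60] → ·
    (3,3)@(7, 7): e=[0,52,52] → #  [on edge]
    (6,3)@(13, 7): e=[36,40,28] → #
    (7,3)@(15, 7): e=[48,36,20] → #
    (8,3)@(17, 7): e=[60,32,12] → #
  covered (14 px):
    · · · · · · · · · · ·
    · · · · · · · · · · ·
    · # # # # # · · · · ·
    · · · # # # # # # # ·
    · · · · · · # # · · ·

Final: 27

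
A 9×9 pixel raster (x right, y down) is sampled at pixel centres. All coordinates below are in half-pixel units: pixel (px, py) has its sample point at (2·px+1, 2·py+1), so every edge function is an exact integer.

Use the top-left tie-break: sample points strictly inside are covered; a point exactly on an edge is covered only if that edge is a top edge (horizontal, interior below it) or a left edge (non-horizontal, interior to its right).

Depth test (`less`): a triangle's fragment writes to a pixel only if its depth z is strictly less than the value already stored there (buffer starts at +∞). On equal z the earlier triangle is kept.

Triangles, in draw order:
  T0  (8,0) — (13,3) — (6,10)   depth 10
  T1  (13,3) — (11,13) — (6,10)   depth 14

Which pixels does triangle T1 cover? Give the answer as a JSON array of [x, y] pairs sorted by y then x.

T0:
  2·area = 56
  edge (8, 0)→(13, 3): d=(5,3) right/bottom  bias=-1
  edge (13, 3)→(6, 10): d=(-7,7) right/bottom  bias=-1
  edge (6, 10)→(8, 0): d=(2,-10) top-left  bias=+0
    (4,0)@(9, 1): e=[2,42,12] → X
    (5,0)@(11, 1): e=[-4,28,32] → .
    (7,0)@(15, 1): e=[-16,0,72] → .  [on edge]
    (4,1)@(9, 3): e=[12,28,16] → X
    (5,1)@(11, 3): e=[6,14,36] → X
    (6,1)@(13, 3): e=[0,0,56] → .  [on edge]
    (3,2)@(7, 5): e=[28,28,0] → X  [on edge]
    (5,2)@(11, 5): e=[16,0,40] → .  [on edge]
    (3,3)@(7, 7): e=[38,14,4] → X
    (4,3)@(9, 7): e=[32,0,24] → .  [on edge]
    (3,4)@(7, 9): e=[48,0,8] → .  [on edge]
    (2,5)@(5, 11): e=[64,0,-8] → .  [on edge]
    (1,6)@(3, 13): e=[80,0,-24] → .  [on edge]
    (0,7)@(1, 15): e=[96,0,-40] → .  [on edge]
    (2,7)@(5, 15): e=[84,-28,0] → .  [on edge]
  covered (6 px):
    . . . . X . . . .
    . . . . X X . . .
    . . . X X . . . .
    . . . X . . . . .
    . . . . . . . . .
    . . . . . . . . .
    . . . . . . . . .
    . . . . . . . . .
    . . . . . . . . .
T1:
  2·area = 56
  edge (13, 3)→(11, 13): d=(-2,10) right/bottom  bias=-1
  edge (11, 13)→(6, 10): d=(-5,-3) top-left  bias=+0
  edge (6, 10)→(13, 3): d=(7,-7) top-left  bias=+0
    (7,0)@(15, 1): e=[-16,72,0] → .  [on edge]
    (6,1)@(13, 3): e=[0,56,0] → .  [on edge]
    (5,2)@(11, 5): e=[16,40,0] → X  [on edge]
    (6,2)@(13, 5): e=[-4,46,14] → .
    (0,3)@(1, 7): e=[112,0,-56] → .  [on edge]
    (4,3)@(9, 7): e=[32,24,0] → X  [on edge]
    (6,3)@(13, 7): e=[-8,36,28] → .
    (3,4)@(7, 9): e=[48,8,0] → X  [on edge]
    (6,4)@(13, 9): e=[-12,26,42] → .
    (2,5)@(5, 11): e=[64,-8,0] → .  [on edge]
    (3,5)@(7, 11): e=[44,-2,14] → .
    (4,5)@(9, 11): e=[24,4,28] → X
    (1,6)@(3, 13): e=[80,-24,0] → .  [on edge]
    (5,6)@(11, 13): e=[0,0,56] → .  [on edge]
    (0,7)@(1, 15): e=[96,-40,0] → .  [on edge]
  covered (8 px):
    . . . . . . . . .
    . . . . . . . . .
    . . . . . X . . .
    . . . . X X . . .
    . . . X X X . . .
    . . . . X X . . .
    . . . . . . . . .
    . . . . . . . . .
    . . . . . . . . .

Answer: [[5,2],[4,3],[5,3],[3,4],[4,4],[5,4],[4,5],[5,5]]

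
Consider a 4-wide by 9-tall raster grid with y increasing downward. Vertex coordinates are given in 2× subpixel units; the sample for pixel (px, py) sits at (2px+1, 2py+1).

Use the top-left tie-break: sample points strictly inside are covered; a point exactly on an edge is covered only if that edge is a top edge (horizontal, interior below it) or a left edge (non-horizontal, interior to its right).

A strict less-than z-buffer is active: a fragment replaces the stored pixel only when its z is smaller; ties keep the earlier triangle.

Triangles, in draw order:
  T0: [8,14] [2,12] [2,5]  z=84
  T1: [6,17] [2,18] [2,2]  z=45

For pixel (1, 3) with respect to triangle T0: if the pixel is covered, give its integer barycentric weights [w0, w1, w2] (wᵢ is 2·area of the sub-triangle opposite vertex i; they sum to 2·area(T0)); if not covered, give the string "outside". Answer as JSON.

T0:
  2·area = 42
  edge (8, 14)→(2, 12): d=(-6,-2) top-left  bias=+0
  edge (2, 12)→(2, 5): d=(0,-7) top-left  bias=+0
  edge (2, 5)→(8, 14): d=(6,9) right/bottom  bias=-1
    (1,3)@(3, 7): e=[32,7,3] → █
    (2,3)@(5, 7): e=[36,21,-15] → ·
    (1,4)@(3, 9): e=[20,7,15] → █
    (2,4)@(5, 9): e=[24,21,-3] → ·
    (1,5)@(3, 11): e=[8,7,27] → █
    (2,5)@(5, 11): e=[12,21,9] → █
    (3,5)@(7, 11): e=[16,35,-9] → ·
    (1,6)@(3, 13): e=[-4,7,39] → ·
    (2,6)@(5, 13): e=[0,21,21] → █  [on edge]
    (3,6)@(7, 13): e=[4,35,3] → █
    (2,7)@(5, 15): e=[-12,21,33] → ·
    (3,7)@(7, 15): e=[-8,35,15] → ·
  covered (6 px):
    · · · ·
    · · · ·
    · · · ·
    · █ · ·
    · █ · ·
    · █ █ ·
    · · █ █
    · · · ·
    · · · ·
T1:
  2·area = 64
  edge (6, 17)→(2, 18): d=(-4,1) right/bottom  bias=-1
  edge (2, 18)→(2, 2): d=(0,-16) top-left  bias=+0
  edge (2, 2)→(6, 17): d=(4,15) right/bottom  bias=-1
    (1,3)@(3, 7): e=[43,16,5] → █
    (2,3)@(5, 7): e=[41,48,-25] → ·
    (1,4)@(3, 9): e=[35,16,13] → █
    (2,4)@(5, 9): e=[33,48,-17] → ·
    (1,5)@(3, 11): e=[27,16,21] → █
    (2,5)@(5, 11): e=[25,48,-9] → ·
    (1,6)@(3, 13): e=[19,16,29] → █
    (2,6)@(5, 13): e=[17,48,-1] → ·
    (1,7)@(3, 15): e=[11,16,37] → █
    (2,7)@(5, 15): e=[9,48,7] → █
    (3,7)@(7, 15): e=[7,80,-23] → ·
    (1,8)@(3, 17): e=[3,16,45] → █
  covered (8 px):
    · · · ·
    · · · ·
    · · · ·
    · █ · ·
    · █ · ·
    · █ · ·
    · █ · ·
    · █ █ ·
    · █ █ ·

Answer: [7,3,32]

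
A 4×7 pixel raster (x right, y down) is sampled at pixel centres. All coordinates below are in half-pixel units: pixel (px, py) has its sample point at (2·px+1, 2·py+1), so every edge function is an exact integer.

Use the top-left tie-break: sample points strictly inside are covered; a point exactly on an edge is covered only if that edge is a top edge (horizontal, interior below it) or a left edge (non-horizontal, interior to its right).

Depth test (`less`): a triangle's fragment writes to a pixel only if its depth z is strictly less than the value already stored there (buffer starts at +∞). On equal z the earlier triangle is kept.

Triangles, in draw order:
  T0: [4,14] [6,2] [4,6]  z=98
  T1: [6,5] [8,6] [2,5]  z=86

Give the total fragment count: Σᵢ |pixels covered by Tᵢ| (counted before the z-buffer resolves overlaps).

T0:
  2·area = 16  (B↔C swapped to make it positive)
  edge (4, 14)→(4, 6): d=(0,-8) top-left  bias=+0
  edge (4, 6)→(6, 2): d=(2,-4) top-left  bias=+0
  edge (6, 2)→(4, 14): d=(-2,12) right/bottom  bias=-1
    (2,2)@(5, 5): e=[8,2,6] → █
    (3,2)@(7, 5): e=[24,10,-18] → ·
    (2,3)@(5, 7): e=[8,6,2] → █
    (3,3)@(7, 7): e=[24,14,-22] → ·
    (2,4)@(5, 9): e=[8,10,-2] → ·
  covered (2 px):
    · · · ·
    · · · ·
    · · █ ·
    · · █ ·
    · · · ·
    · · · ·
    · · · ·
T1:
  2·area = 4
  edge (6, 5)→(8, 6): d=(2,1) right/bottom  bias=-1
  edge (8, 6)→(2, 5): d=(-6,-1) top-left  bias=+0
  edge (2, 5)→(6, 5): d=(4,0) top-left  bias=+0
    (0,2)@(1, 5): e=[5,-1,0] → ·  [on edge]
    (1,2)@(3, 5): e=[3,1,0] → █  [on edge]
    (2,2)@(5, 5): e=[1,3,0] → █  [on edge]
    (3,2)@(7, 5): e=[-1,5,0] → ·  [on edge]
    (1,3)@(3, 7): e=[7,-11,8] → ·
    (2,3)@(5, 7): e=[5,-9,8] → ·
  covered (2 px):
    · · · ·
    · · · ·
    · █ █ ·
    · · · ·
    · · · ·
    · · · ·
    · · · ·

Final: 4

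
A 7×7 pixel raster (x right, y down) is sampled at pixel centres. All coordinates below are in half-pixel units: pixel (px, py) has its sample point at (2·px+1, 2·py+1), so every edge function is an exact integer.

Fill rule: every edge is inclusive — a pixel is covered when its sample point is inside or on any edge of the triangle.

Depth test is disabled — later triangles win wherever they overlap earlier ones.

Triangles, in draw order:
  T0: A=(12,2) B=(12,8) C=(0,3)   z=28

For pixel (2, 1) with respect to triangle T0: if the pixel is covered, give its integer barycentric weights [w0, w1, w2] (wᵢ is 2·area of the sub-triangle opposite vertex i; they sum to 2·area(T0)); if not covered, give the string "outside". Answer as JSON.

T0:
  2·area = 72
  edge (12, 2)→(12, 8): d=(0,6) inclusive
  edge (12, 8)→(0, 3): d=(-12,-5) inclusive
  edge (0, 3)→(12, 2): d=(12,-1) inclusive
    (0,1)@(1, 3): e=[66,5,1] → #
    (1,1)@(3, 3): e=[54,15,3] → #
    (2,1)@(5, 3): e=[42,25,5] → #
    (3,1)@(7, 3): e=[30,35,7] → #
    (4,1)@(9, 3): e=[18,45,9] → #
    (5,1)@(11, 3): e=[6,55,11] → #
    (6,1)@(13, 3): e=[-6,65,13] → ·
    (0,2)@(1, 5): e=[66,-19,25] → ·
    (1,2)@(3, 5): e=[54,-9,27] → ·
    (2,2)@(5, 5): e=[42,1,29] → #
    (6,2)@(13, 5): e=[-6,41,37] → ·
    (2,3)@(5, 7): e=[42,-23,53] → ·
  covered (11 px):
    · · · · · · ·
    # # # # # # ·
    · · # # # # ·
    · · · · · # ·
    · · · · · · ·
    · · · · · · ·
    · · · · · · ·

Result: [25,5,42]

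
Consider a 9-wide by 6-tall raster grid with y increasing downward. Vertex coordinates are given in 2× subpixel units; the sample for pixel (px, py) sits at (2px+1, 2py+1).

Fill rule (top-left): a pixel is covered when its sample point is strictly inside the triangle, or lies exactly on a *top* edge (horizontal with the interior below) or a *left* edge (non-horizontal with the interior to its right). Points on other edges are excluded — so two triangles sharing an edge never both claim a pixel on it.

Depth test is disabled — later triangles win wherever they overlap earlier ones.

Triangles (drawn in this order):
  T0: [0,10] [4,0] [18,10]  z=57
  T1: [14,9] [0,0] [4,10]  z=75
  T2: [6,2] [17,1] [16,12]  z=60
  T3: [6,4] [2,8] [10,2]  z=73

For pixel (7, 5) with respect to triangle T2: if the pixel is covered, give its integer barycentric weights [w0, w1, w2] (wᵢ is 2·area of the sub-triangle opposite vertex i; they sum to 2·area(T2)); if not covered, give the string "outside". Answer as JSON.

T0:
  2·area = 180
  edge (0, 10)→(4, 0): d=(4,-10) top-left  bias=+0
  edge (4, 0)→(18, 10): d=(14,10) right/bottom  bias=-1
  edge (18, 10)→(0, 10): d=(-18,0) right/bottom  bias=-1
    (2,0)@(5, 1): e=[14,4,162] → █
    (3,0)@(7, 1): e=[34,-16,162] → ·
    (1,1)@(3, 3): e=[2,52,126] → █
    (3,1)@(7, 3): e=[42,12,126] → █
    (4,1)@(9, 3): e=[62,-8,126] → ·
    (1,2)@(3, 5): e=[10,80,90] → █
    (4,2)@(9, 5): e=[70,20,90] → █
    (5,2)@(11, 5): e=[90,0,90] → ·  [on edge]
    (1,3)@(3, 7): e=[18,108,54] → █
    (5,3)@(11, 7): e=[98,28,54] → █
    (6,3)@(13, 7): e=[118,8,54] → █
    (7,3)@(15, 7): e=[138,-12,54] → ·
  covered (22 px):
    · · █ · · · · · ·
    · █ █ █ · · · · ·
    · █ █ █ █ · · · ·
    · █ █ █ █ █ █ · ·
    █ █ █ █ █ █ █ █ ·
    · · · · · · · · ·
T1:
  2·area = 104  (B↔C swapped to make it positive)
  edge (14, 9)→(4, 10): d=(-10,1) right/bottom  bias=-1
  edge (4, 10)→(0, 0): d=(-4,-10) top-left  bias=+0
  edge (0, 0)→(14, 9): d=(14,9) right/bottom  bias=-1
    (0,0)@(1, 1): e=[93,6,5] → █
    (1,0)@(3, 1): e=[91,26,-13] → ·
    (0,1)@(1, 3): e=[73,-2,33] → ·
    (1,1)@(3, 3): e=[71,18,15] → █
    (2,1)@(5, 3): e=[69,38,-3] → ·
    (1,2)@(3, 5): e=[51,10,43] → █
    (2,2)@(5, 5): e=[49,30,25] → █
    (3,2)@(7, 5): e=[47,50,7] → █
    (4,2)@(9, 5): e=[45,70,-11] → ·
    (1,3)@(3, 7): e=[31,2,71] → █
    (4,3)@(9, 7): e=[25,62,17] → █
    (5,3)@(11, 7): e=[23,82,-1] → ·
  covered (14 px):
    █ · · · · · · · ·
    · █ · · · · · · ·
    · █ █ █ · · · · ·
    · █ █ █ █ · · · ·
    · · █ █ █ █ █ · ·
    · · · · · · · · ·
T2:
  2·area = 120
  edge (6, 2)→(17, 1): d=(11,-1) top-left  bias=+0
  edge (17, 1)→(16, 12): d=(-1,11) right/bottom  bias=-1
  edge (16, 12)→(6, 2): d=(-10,-10) top-left  bias=+0
    (2,0)@(5, 1): e=[-12,132,0] → ·  [on edge]
    (8,0)@(17, 1): e=[0,0,120] → ·  [on edge]
    (3,1)@(7, 3): e=[12,108,0] → █  [on edge]
    (4,1)@(9, 3): e=[14,86,20] → █
    (5,1)@(11, 3): e=[16,64,40] → █
    (6,1)@(13, 3): e=[18,42,60] → █
    (7,1)@(15, 3): e=[20,20,80] → █
    (8,1)@(17, 3): e=[22,-2,100] → ·
    (3,2)@(7, 5): e=[34,106,-20] → ·
    (4,2)@(9, 5): e=[36,84,0] → █  [on edge]
    (8,2)@(17, 5): e=[44,-4,80] → ·
    (4,3)@(9, 7): e=[58,82,-20] → ·
    (5,3)@(11, 7): e=[60,60,0] → █  [on edge]
    (6,4)@(13, 9): e=[84,36,0] → █  [on edge]
    (7,5)@(15, 11): e=[108,12,0] → █  [on edge]
  covered (15 px):
    · · · · · · · · ·
    · · · █ █ █ █ █ ·
    · · · · █ █ █ █ ·
    · · · · · █ █ █ ·
    · · · · · · █ █ ·
    · · · · · · · █ ·
T3:
  2·area = 8  (B↔C swapped to make it positive)
  edge (6, 4)→(10, 2): d=(4,-2) top-left  bias=+0
  edge (10, 2)→(2, 8): d=(-8,6) right/bottom  bias=-1
  edge (2, 8)→(6, 4): d=(4,-4) top-left  bias=+0
    (4,0)@(9, 1): e=[-6,14,0] → ·  [on edge]
    (3,1)@(7, 3): e=[-2,10,0] → ·  [on edge]
    (2,2)@(5, 5): e=[2,6,0] → █  [on edge]
    (3,2)@(7, 5): e=[6,-6,8] → ·
    (1,3)@(3, 7): e=[6,2,0] → █  [on edge]
    (2,3)@(5, 7): e=[10,-10,8] → ·
    (0,4)@(1, 9): e=[10,-2,0] → ·  [on edge]
    (1,4)@(3, 9): e=[14,-14,8] → ·
  covered (2 px):
    · · · · · · · · ·
    · · · · · · · · ·
    · · █ · · · · · ·
    · █ · · · · · · ·
    · · · · · · · · ·
    · · · · · · · · ·

Answer: [12,0,108]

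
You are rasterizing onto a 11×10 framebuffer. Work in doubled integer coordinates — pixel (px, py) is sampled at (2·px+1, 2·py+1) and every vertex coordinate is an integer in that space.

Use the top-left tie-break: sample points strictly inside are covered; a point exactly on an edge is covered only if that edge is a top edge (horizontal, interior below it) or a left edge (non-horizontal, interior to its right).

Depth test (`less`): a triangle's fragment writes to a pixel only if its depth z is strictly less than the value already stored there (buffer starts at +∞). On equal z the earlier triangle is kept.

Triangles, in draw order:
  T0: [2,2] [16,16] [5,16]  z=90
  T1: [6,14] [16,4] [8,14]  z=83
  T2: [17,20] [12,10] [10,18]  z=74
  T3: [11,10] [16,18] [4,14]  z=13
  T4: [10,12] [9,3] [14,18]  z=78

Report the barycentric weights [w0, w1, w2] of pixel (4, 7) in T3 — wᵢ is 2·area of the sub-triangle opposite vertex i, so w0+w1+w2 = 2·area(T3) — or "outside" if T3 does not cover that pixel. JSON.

T0:
  2·area = 154
  edge (2, 2)→(16, 16): d=(14,14) right/bottom  bias=-1
  edge (16, 16)→(5, 16): d=(-11,0) right/bottom  bias=-1
  edge (5, 16)→(2, 2): d=(-3,-14) top-left  bias=+0
    (0,0)@(1, 1): e=[0,165,-11] → ·  [on edge]
    (1,1)@(3, 3): e=[0,143,11] → ·  [on edge]
    (1,2)@(3, 5): e=[28,121,5] → #
    (2,2)@(5, 5): e=[0,121,33] → ·  [on edge]
    (1,3)@(3, 7): e=[56,99,-1] → ·
    (2,3)@(5, 7): e=[28,99,27] → #
    (3,3)@(7, 7): e=[0,99,55] → ·  [on edge]
    (2,4)@(5, 9): e=[56,77,21] → #
    (3,4)@(7, 9): e=[28,77,49] → #
    (4,4)@(9, 9): e=[0,77,77] → ·  [on edge]
    (2,5)@(5, 11): e=[84,55,15] → #
    (4,5)@(9, 11): e=[28,55,71] → #
    (5,5)@(11, 11): e=[0,55,99] → ·  [on edge]
    (6,6)@(13, 13): e=[0,33,121] → ·  [on edge]
    (7,7)@(15, 15): e=[0,11,143] → ·  [on edge]
    (8,8)@(17, 17): e=[0,-11,165] → ·  [on edge]
    (9,9)@(19, 19): e=[0,-33,187] → ·  [on edge]
  covered (16 px):
    · · · · · · · · · · ·
    · · · · · · · · · · ·
    · # · · · · · · · · ·
    · · # · · · · · · · ·
    · · # # · · · · · · ·
    · · # # # · · · · · ·
    · · # # # # · · · · ·
    · · # # # # # · · · ·
    · · · · · · · · · · ·
    · · · · · · · · · · ·
T1:
  2·area = 20
  edge (6, 14)→(16, 4): d=(10,-10) top-left  bias=+0
  edge (16, 4)→(8, 14): d=(-8,10) right/bottom  bias=-1
  edge (8, 14)→(6, 14): d=(-2,0) right/bottom  bias=-1
    (9,0)@(19, 1): e=[0,-6,26] → ·  [on edge]
    (8,1)@(17, 3): e=[0,-2,22] → ·  [on edge]
    (7,2)@(15, 5): e=[0,2,18] → #  [on edge]
    (8,2)@(17, 5): e=[20,-18,18] → ·
    (6,3)@(13, 7): e=[0,6,14] → #  [on edge]
    (7,3)@(15, 7): e=[20,-14,14] → ·
    (5,4)@(11, 9): e=[0,10,10] → #  [on edge]
    (6,4)@(13, 9): e=[20,-10,10] → ·
    (4,5)@(9, 11): e=[0,14,6] → #  [on edge]
    (5,5)@(11, 11): e=[20,-6,6] → ·
    (3,6)@(7, 13): e=[0,18,2] → #  [on edge]
    (4,6)@(9, 13): e=[20,-2,2] → ·
    (2,7)@(5, 15): e=[0,22,-2] → ·  [on edge]
    (1,8)@(3, 17): e=[0,26,-6] → ·  [on edge]
    (0,9)@(1, 19): e=[0,30,-10] → ·  [on edge]
  covered (5 px):
    · · · · · · · · · · ·
    · · · · · · · · · · ·
    · · · · · · · # · · ·
    · · · · · · # · · · ·
    · · · · · # · · · · ·
    · · · · # · · · · · ·
    · · · # · · · · · · ·
    · · · · · · · · · · ·
    · · · · · · · · · · ·
    · · · · · · · · · · ·
T2:
  2·area = 60  (B↔C swapped to make it positive)
  edge (17, 20)→(10, 18): d=(-7,-2) top-left  bias=+0
  edge (10, 18)→(12, 10): d=(2,-8) top-left  bias=+0
  edge (12, 10)→(17, 20): d=(5,10) right/bottom  bias=-1
    (6,6)@(13, 13): e=[41,14,5] → #
    (7,6)@(15, 13): e=[45,30,-15] → ·
    (5,7)@(11, 15): e=[23,2,35] → #
    (7,7)@(15, 15): e=[31,34,-5] → ·
    (5,8)@(11, 17): e=[9,6,45] → #
    (7,8)@(15, 17): e=[17,38,5] → #
    (8,8)@(17, 17): e=[21,54,-15] → ·
    (5,9)@(11, 19): e=[-5,10,55] → ·
    (6,9)@(13, 19): e=[-1,26,35] → ·
    (7,9)@(15, 19): e=[3,42,15] → #
    (8,9)@(17, 19): e=[7,58,-5] → ·
  covered (7 px):
    · · · · · · · · · · ·
    · · · · · · · · · · ·
    · · · · · · · · · · ·
    · · · · · · · · · · ·
    · · · · · · · · · · ·
    · · · · · · · · · · ·
    · · · · · · # · · · ·
    · · · · · # # · · · ·
    · · · · · # # # · · ·
    · · · · · · · # · · ·
T3:
  2·area = 76
  edge (11, 10)→(16, 18): d=(5,8) right/bottom  bias=-1
  edge (16, 18)→(4, 14): d=(-12,-4) top-left  bias=+0
  edge (4, 14)→(11, 10): d=(7,-4) top-left  bias=+0
    (5,5)@(11, 11): e=[5,64,7] → #
    (6,5)@(13, 11): e=[-11,72,15] → ·
    (0,6)@(1, 13): e=[95,0,-19] → ·  [on edge]
    (3,6)@(7, 13): e=[47,24,5] → #
    (4,6)@(9, 13): e=[31,32,13] → #
    (6,6)@(13, 13): e=[-1,48,29] → ·
    (3,7)@(7, 15): e=[57,0,19] → #  [on edge]
    (6,7)@(13, 15): e=[9,24,43] → #
    (7,7)@(15, 15): e=[-7,32,51] → ·
    (3,8)@(7, 17): e=[67,-24,33] → ·
    (4,8)@(9, 17): e=[51,-16,41] → ·
    (5,8)@(11, 17): e=[35,-8,49] → ·
    (6,8)@(13, 17): e=[19,0,57] → #  [on edge]
    (9,9)@(19, 19): e=[-19,0,95] → ·  [on edge]
  covered (10 px):
    · · · · · · · · · · ·
    · · · · · · · · · · ·
    · · · · · · · · · · ·
    · · · · · · · · · · ·
    · · · · · · · · · · ·
    · · · · · # · · · · ·
    · · · # # # · · · · ·
    · · · # # # # · · · ·
    · · · · · · # # · · ·
    · · · · · · · · · · ·
T4:
  2·area = 30
  edge (10, 12)→(9, 3): d=(-1,-9) top-left  bias=+0
  edge (9, 3)→(14, 18): d=(5,15) right/bottom  bias=-1
  edge (14, 18)→(10, 12): d=(-4,-6) top-left  bias=+0
    (4,1)@(9, 3): e=[0,0,30] → ·  [on edge]
    (5,4)@(11, 9): e=[12,0,18] → ·  [on edge]
    (5,5)@(11, 11): e=[10,10,10] → #
    (6,5)@(13, 11): e=[28,-20,22] → ·
    (5,6)@(11, 13): e=[8,20,2] → #
    (6,6)@(13, 13): e=[26,-10,14] → ·
    (5,7)@(11, 15): e=[6,30,-6] → ·
    (6,7)@(13, 15): e=[24,0,6] → ·  [on edge]
  covered (2 px):
    · · · · · · · · · · ·
    · · · · · · · · · · ·
    · · · · · · · · · · ·
    · · · · · · · · · · ·
    · · · · · · · · · · ·
    · · · · · # · · · · ·
    · · · · · # · · · · ·
    · · · · · · · · · · ·
    · · · · · · · · · · ·
    · · · · · · · · · · ·

Final: [8,27,41]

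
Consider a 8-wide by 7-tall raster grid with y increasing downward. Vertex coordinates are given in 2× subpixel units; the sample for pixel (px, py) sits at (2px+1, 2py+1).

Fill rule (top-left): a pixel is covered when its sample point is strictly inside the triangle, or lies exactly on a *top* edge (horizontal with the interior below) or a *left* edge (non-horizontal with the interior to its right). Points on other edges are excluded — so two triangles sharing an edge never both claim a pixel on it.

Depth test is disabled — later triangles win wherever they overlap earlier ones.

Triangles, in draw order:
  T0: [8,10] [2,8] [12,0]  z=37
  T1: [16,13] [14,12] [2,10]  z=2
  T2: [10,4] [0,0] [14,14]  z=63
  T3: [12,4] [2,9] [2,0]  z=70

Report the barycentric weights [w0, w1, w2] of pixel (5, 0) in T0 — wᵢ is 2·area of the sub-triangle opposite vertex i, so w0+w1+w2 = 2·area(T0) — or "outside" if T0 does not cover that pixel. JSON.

T0:
  2·area = 68
  edge (8, 10)→(2, 8): d=(-6,-2) top-left  bias=+0
  edge (2, 8)→(12, 0): d=(10,-8) top-left  bias=+0
  edge (12, 0)→(8, 10): d=(-4,10) right/bottom  bias=-1
    (5,0)@(11, 1): e=[60,2,6] → #
    (6,0)@(13, 1): e=[64,18,-14] → ·
    (4,1)@(9, 3): e=[44,6,18] → #
    (5,1)@(11, 3): e=[48,22,-2] → ·
    (3,2)@(7, 5): e=[28,10,30] → #
    (5,2)@(11, 5): e=[36,42,-10] → ·
    (2,3)@(5, 7): e=[12,14,42] → #
    (5,3)@(11, 7): e=[24,62,-18] → ·
    (2,4)@(5, 9): e=[0,34,34] → #  [on edge]
    (4,4)@(9, 9): e=[8,66,-6] → ·
    (2,5)@(5, 11): e=[-12,54,26] → ·
    (3,5)@(7, 11): e=[-8,70,6] → ·
    (5,5)@(11, 11): e=[0,102,-34] → ·  [on edge]
  covered (9 px):
    · · · · · # · ·
    · · · · # · · ·
    · · · # # · · ·
    · · # # # · · ·
    · · # # · · · ·
    · · · · · · · ·
    · · · · · · · ·
T1:
  2·area = 8  (B↔C swapped to make it positive)
  edge (16, 13)→(2, 10): d=(-14,-3) top-left  bias=+0
  edge (2, 10)→(14, 12): d=(12,2) right/bottom  bias=-1
  edge (14, 12)→(16, 13): d=(2,1) right/bottom  bias=-1
    (3,5)@(7, 11): e=[1,2,5] → #
    (4,5)@(9, 11): e=[7,-2,3] → ·
    (3,6)@(7, 13): e=[-27,26,9] → ·
  covered (1 px):
    · · · · · · · ·
    · · · · · · · ·
    · · · · · · · ·
    · · · · · · · ·
    · · · · · · · ·
    · · · # · · · ·
    · · · · · · · ·
T2:
  2·area = 84  (B↔C swapped to make it positive)
  edge (10, 4)→(14, 14): d=(4,10) right/bottom  bias=-1
  edge (14, 14)→(0, 0): d=(-14,-14) top-left  bias=+0
  edge (0, 0)→(10, 4): d=(10,4) right/bottom  bias=-1
    (0,0)@(1, 1): e=[78,0,6] → #  [on edge]
    (1,0)@(3, 1): e=[58,28,-2] → ·
    (0,1)@(1, 3): e=[86,-28,26] → ·
    (1,1)@(3, 3): e=[66,0,18] → #  [on edge]
    (2,1)@(5, 3): e=[46,28,10] → #
    (3,1)@(7, 3): e=[26,56,2] → #
    (4,1)@(9, 3): e=[6,84,-6] → ·
    (1,2)@(3, 5): e=[74,-28,38] → ·
    (2,2)@(5, 5): e=[54,0,30] → #  [on edge]
    (4,2)@(9, 5): e=[14,56,14] → #
    (5,2)@(11, 5): e=[-6,84,6] → ·
    (2,3)@(5, 7): e=[62,-28,50] → ·
    (3,3)@(7, 7): e=[42,0,42] → #  [on edge]
    (4,4)@(9, 9): e=[30,0,54] → #  [on edge]
    (5,5)@(11, 11): e=[18,0,66] → #  [on edge]
    (6,6)@(13, 13): e=[6,0,78] → #  [on edge]
  covered (14 px):
    # · · · · · · ·
    · # # # · · · ·
    · · # # # · · ·
    · · · # # # · ·
    · · · · # # · ·
    · · · · · # · ·
    · · · · · · # ·
T3:
  2·area = 90
  edge (12, 4)→(2, 9): d=(-10,5) right/bottom  bias=-1
  edge (2, 9)→(2, 0): d=(0,-9) top-left  bias=+0
  edge (2, 0)→(12, 4): d=(10,4) right/bottom  bias=-1
    (1,0)@(3, 1): e=[75,9,6] → #
    (2,0)@(5, 1): e=[65,27,-2] → ·
    (1,1)@(3, 3): e=[55,9,26] → #
    (2,1)@(5, 3): e=[45,27,18] → #
    (3,1)@(7, 3): e=[35,45,10] → #
    (4,1)@(9, 3): e=[25,63,2] → #
    (5,1)@(11, 3): e=[15,81,-6] → ·
    (1,2)@(3, 5): e=[35,9,46] → #
    (5,2)@(11, 5): e=[-5,81,14] → ·
    (1,3)@(3, 7): e=[15,9,66] → #
    (3,3)@(7, 7): e=[-5,45,50] → ·
    (4,3)@(9, 7): e=[-15,63,42] → ·
  covered (11 px):
    · # · · · · · ·
    · # # # # · · ·
    · # # # # · · ·
    · # # · · · · ·
    · · · · · · · ·
    · · · · · · · ·
    · · · · · · · ·

Final: [2,6,60]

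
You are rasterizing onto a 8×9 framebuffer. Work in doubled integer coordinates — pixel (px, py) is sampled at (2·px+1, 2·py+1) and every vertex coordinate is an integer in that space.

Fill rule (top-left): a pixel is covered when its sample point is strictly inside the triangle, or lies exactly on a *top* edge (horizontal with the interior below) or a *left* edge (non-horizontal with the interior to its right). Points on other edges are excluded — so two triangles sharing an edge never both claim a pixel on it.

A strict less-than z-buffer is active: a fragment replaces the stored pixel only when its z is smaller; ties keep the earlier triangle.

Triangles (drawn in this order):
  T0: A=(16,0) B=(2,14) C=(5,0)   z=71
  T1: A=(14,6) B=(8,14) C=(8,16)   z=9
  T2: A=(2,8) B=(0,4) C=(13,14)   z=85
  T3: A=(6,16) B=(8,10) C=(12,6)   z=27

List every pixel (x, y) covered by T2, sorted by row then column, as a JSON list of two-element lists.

T0:
  2·area = 154
  edge (16, 0)→(2, 14): d=(-14,14) right/bottom  bias=-1
  edge (2, 14)→(5, 0): d=(3,-14) top-left  bias=+0
  edge (5, 0)→(16, 0): d=(11,0) top-left  bias=+0
    (2,0)@(5, 1): e=[140,3,11] → █
    (3,0)@(7, 1): e=[112,31,11] → █
    (4,0)@(9, 1): e=[84,59,11] → █
    (5,0)@(11, 1): e=[56,87,11] → █
    (6,0)@(13, 1): e=[28,115,11] → █
    (7,0)@(15, 1): e=[0,143,11] → ·  [on edge]
    (2,1)@(5, 3): e=[112,9,33] → █
    (6,1)@(13, 3): e=[0,121,33] → ·  [on edge]
    (2,2)@(5, 5): e=[84,15,55] → █
    (5,2)@(11, 5): e=[0,99,55] → ·  [on edge]
    (2,3)@(5, 7): e=[56,21,77] → █
    (4,3)@(9, 7): e=[0,77,77] → ·  [on edge]
    (3,4)@(7, 9): e=[0,55,99] → ·  [on edge]
    (2,5)@(5, 11): e=[0,33,121] → ·  [on edge]
    (1,6)@(3, 13): e=[0,11,143] → ·  [on edge]
    (0,7)@(1, 15): e=[0,-11,165] → ·  [on edge]
  covered (16 px):
    · · █ █ █ █ █ ·
    · · █ █ █ █ · ·
    · · █ █ █ · · ·
    · · █ █ · · · ·
    · · █ · · · · ·
    · █ · · · · · ·
    · · · · · · · ·
    · · · · · · · ·
    · · · · · · · ·
T1:
  2·area = 12  (B↔C swapped to make it positive)
  edge (14, 6)→(8, 16): d=(-6,10) right/bottom  bias=-1
  edge (8, 16)→(8, 14): d=(0,-2) top-left  bias=+0
  edge (8, 14)→(14, 6): d=(6,-8) top-left  bias=+0
    (5,5)@(11, 11): e=[0,6,6] → ·  [on edge]
    (4,6)@(9, 13): e=[8,2,2] → █
    (5,6)@(11, 13): e=[-12,6,18] → ·
    (4,7)@(9, 15): e=[-4,2,14] → ·
  covered (1 px):
    · · · · · · · ·
    · · · · · · · ·
    · · · · · · · ·
    · · · · · · · ·
    · · · · · · · ·
    · · · · · · · ·
    · · · · █ · · ·
    · · · · · · · ·
    · · · · · · · ·
T2:
  2·area = 32
  edge (2, 8)→(0, 4): d=(-2,-4) top-left  bias=+0
  edge (0, 4)→(13, 14): d=(13,10) right/bottom  bias=-1
  edge (13, 14)→(2, 8): d=(-11,-6) top-left  bias=+0
    (0,2)@(1, 5): e=[2,3,27] → █
    (1,2)@(3, 5): e=[10,-17,39] → ·
    (0,3)@(1, 7): e=[-2,29,5] → ·
    (1,3)@(3, 7): e=[6,9,17] → █
    (2,3)@(5, 7): e=[14,-11,29] → ·
    (1,4)@(3, 9): e=[2,35,-5] → ·
    (2,4)@(5, 9): e=[10,15,7] → █
    (3,4)@(7, 9): e=[18,-5,19] → ·
    (2,5)@(5, 11): e=[6,41,-15] → ·
    (4,5)@(9, 11): e=[22,1,9] → █
    (5,5)@(11, 11): e=[30,-19,21] → ·
    (4,6)@(9, 13): e=[18,27,-13] → ·
  covered (4 px):
    · · · · · · · ·
    · · · · · · · ·
    █ · · · · · · ·
    · █ · · · · · ·
    · · █ · · · · ·
    · · · · █ · · ·
    · · · · · · · ·
    · · · · · · · ·
    · · · · · · · ·
T3:
  2·area = 16
  edge (6, 16)→(8, 10): d=(2,-6) top-left  bias=+0
  edge (8, 10)→(12, 6): d=(4,-4) top-left  bias=+0
  edge (12, 6)→(6, 16): d=(-6,10) right/bottom  bias=-1
    (5,0)@(11, 1): e=[0,-24,40] → ·  [on edge]
    (7,0)@(15, 1): e=[24,-8,0] → ·  [on edge]
    (7,1)@(15, 3): e=[28,0,-12] → ·  [on edge]
    (6,2)@(13, 5): e=[20,0,-4] → ·  [on edge]
    (4,3)@(9, 7): e=[0,-8,24] → ·  [on edge]
    (5,3)@(11, 7): e=[12,0,4] → █  [on edge]
    (6,3)@(13, 7): e=[24,8,-16] → ·
    (4,4)@(9, 9): e=[4,0,12] → █  [on edge]
    (5,4)@(11, 9): e=[16,8,-8] → ·
    (3,5)@(7, 11): e=[-4,0,20] → ·  [on edge]
    (4,5)@(9, 11): e=[8,8,0] → ·  [on edge]
    (2,6)@(5, 13): e=[-12,0,28] → ·  [on edge]
    (3,6)@(7, 13): e=[0,8,8] → █  [on edge]
    (1,7)@(3, 15): e=[-20,0,36] → ·  [on edge]
    (0,8)@(1, 17): e=[-28,0,44] → ·  [on edge]
  covered (3 px):
    · · · · · · · ·
    · · · · · · · ·
    · · · · · · · ·
    · · · · · █ · ·
    · · · · █ · · ·
    · · · · · · · ·
    · · · █ · · · ·
    · · · · · · · ·
    · · · · · · · ·

Answer: [[0,2],[1,3],[2,4],[4,5]]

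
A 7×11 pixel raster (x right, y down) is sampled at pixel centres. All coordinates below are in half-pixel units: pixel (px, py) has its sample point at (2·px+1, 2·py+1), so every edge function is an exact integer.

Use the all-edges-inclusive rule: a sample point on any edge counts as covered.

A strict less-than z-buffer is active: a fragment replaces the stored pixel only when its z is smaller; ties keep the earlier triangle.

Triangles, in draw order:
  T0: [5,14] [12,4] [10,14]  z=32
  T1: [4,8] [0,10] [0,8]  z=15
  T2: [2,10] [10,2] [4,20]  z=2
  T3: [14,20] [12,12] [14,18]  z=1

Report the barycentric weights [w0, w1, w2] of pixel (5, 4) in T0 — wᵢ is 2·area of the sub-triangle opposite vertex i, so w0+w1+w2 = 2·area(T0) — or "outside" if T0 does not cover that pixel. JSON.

T0:
  2·area = 50
  edge (5, 14)→(12, 4): d=(7,-10) inclusive
  edge (12, 4)→(10, 14): d=(-2,10) inclusive
  edge (10, 14)→(5, 14): d=(-5,0) inclusive
    (5,3)@(11, 7): e=[11,4,35] → #
    (6,3)@(13, 7): e=[31,-16,35] → ·
    (4,4)@(9, 9): e=[5,20,25] → #
    (5,4)@(11, 9): e=[25,0,25] → #  [on edge]
    (6,4)@(13, 9): e=[45,-20,25] → ·
    (4,5)@(9, 11): e=[19,16,15] → #
    (5,5)@(11, 11): e=[39,-4,15] → ·
    (3,6)@(7, 13): e=[13,32,5] → #
    (5,6)@(11, 13): e=[53,-8,5] → ·
    (3,7)@(7, 15): e=[27,28,-5] → ·
    (4,7)@(9, 15): e=[47,8,-5] → ·
    (4,9)@(9, 19): e=[75,0,-25] → ·  [on edge]
  covered (6 px):
    · · · · · · ·
    · · · · · · ·
    · · · · · · ·
    · · · · · # ·
    · · · · # # ·
    · · · · # · ·
    · · · # # · ·
    · · · · · · ·
    · · · · · · ·
    · · · · · · ·
    · · · · · · ·
T1:
  2·area = 8
  edge (4, 8)→(0, 10): d=(-4,2) inclusive
  edge (0, 10)→(0, 8): d=(0,-2) inclusive
  edge (0, 8)→(4, 8): d=(4,0) inclusive
    (0,4)@(1, 9): e=[2,2,4] → #
    (1,4)@(3, 9): e=[-2,6,4] → ·
    (0,5)@(1, 11): e=[-6,2,12] → ·
  covered (1 px):
    · · · · · · ·
    · · · · · · ·
    · · · · · · ·
    · · · · · · ·
    # · · · · · ·
    · · · · · · ·
    · · · · · · ·
    · · · · · · ·
    · · · · · · ·
    · · · · · · ·
    · · · · · · ·
T2:
  2·area = 96
  edge (2, 10)→(10, 2): d=(8,-8) inclusive
  edge (10, 2)→(4, 20): d=(-6,18) inclusive
  edge (4, 20)→(2, 10): d=(-2,-10) inclusive
    (5,0)@(11, 1): e=[0,-12,108] → ·  [on edge]
    (4,1)@(9, 3): e=[0,12,84] → #  [on edge]
    (5,1)@(11, 3): e=[16,-24,104] → ·
    (0,2)@(1, 5): e=[-48,144,0] → ·  [on edge]
    (3,2)@(7, 5): e=[0,36,60] → #  [on edge]
    (4,2)@(9, 5): e=[16,0,80] → #  [on edge]
    (5,2)@(11, 5): e=[32,-36,100] → ·
    (2,3)@(5, 7): e=[0,60,36] → #  [on edge]
    (4,3)@(9, 7): e=[32,-12,76] → ·
    (1,4)@(3, 9): e=[0,84,12] → #  [on edge]
    (4,4)@(9, 9): e=[48,-24,72] → ·
    (0,5)@(1, 11): e=[0,108,-12] → ·  [on edge]
    (3,5)@(7, 11): e=[48,0,48] → #  [on edge]
    (1,7)@(3, 15): e=[48,48,0] → #  [on edge]
    (2,8)@(5, 17): e=[80,0,16] → #  [on edge]
  covered (16 px):
    · · · · · · ·
    · · · · # · ·
    · · · # # · ·
    · · # # · · ·
    · # # # · · ·
    · # # # · · ·
    · # # · · · ·
    · # # · · · ·
    · · # · · · ·
    · · · · · · ·
    · · · · · · ·
T3:
  2·area = 4
  edge (14, 20)→(12, 12): d=(-2,-8) inclusive
  edge (12, 12)→(14, 18): d=(2,6) inclusive
  edge (14, 18)→(14, 20): d=(0,2) inclusive
    (4,1)@(9, 3): e=[-6,0,10] → ·  [on edge]
    (5,4)@(11, 9): e=[-2,0,6] → ·  [on edge]
    (6,7)@(13, 15): e=[2,0,2] → #  [on edge]
    (6,8)@(13, 17): e=[-2,4,2] → ·
  covered (1 px):
    · · · · · · ·
    · · · · · · ·
    · · · · · · ·
    · · · · · · ·
    · · · · · · ·
    · · · · · · ·
    · · · · · · ·
    · · · · · · #
    · · · · · · ·
    · · · · · · ·
    · · · · · · ·

Answer: [0,25,25]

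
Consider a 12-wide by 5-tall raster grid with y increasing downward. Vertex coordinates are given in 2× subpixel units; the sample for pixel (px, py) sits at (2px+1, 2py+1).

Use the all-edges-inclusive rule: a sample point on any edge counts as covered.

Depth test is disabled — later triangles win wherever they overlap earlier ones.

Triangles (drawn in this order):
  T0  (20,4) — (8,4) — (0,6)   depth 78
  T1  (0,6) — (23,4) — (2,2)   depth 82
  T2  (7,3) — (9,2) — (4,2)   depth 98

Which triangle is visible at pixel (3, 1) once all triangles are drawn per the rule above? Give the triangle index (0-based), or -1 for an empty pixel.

T0:
  2·area = 24  (B↔C swapped to make it positive)
  edge (20, 4)→(0, 6): d=(-20,2) inclusive
  edge (0, 6)→(8, 4): d=(8,-2) inclusive
  edge (8, 4)→(20, 4): d=(12,0) inclusive
    (2,2)@(5, 5): e=[10,2,12] → X
    (3,2)@(7, 5): e=[6,6,12] → X
    (4,2)@(9, 5): e=[2,10,12] → X
    (5,2)@(11, 5): e=[-2,14,12] → .
    (2,3)@(5, 7): e=[-30,18,36] → .
    (3,3)@(7, 7): e=[-34,22,36] → .
    (4,3)@(9, 7): e=[-38,26,36] → .
  covered (3 px):
    . . . . . . . . . . . .
    . . . . . . . . . . . .
    . . X X X . . . . . . .
    . . . . . . . . . . . .
    . . . . . . . . . . . .
T1:
  2·area = 88  (B↔C swapped to make it positive)
  edge (0, 6)→(2, 2): d=(2,-4) inclusive
  edge (2, 2)→(23, 4): d=(21,2) inclusive
  edge (23, 4)→(0, 6): d=(-23,2) inclusive
    (1,1)@(3, 3): e=[6,19,63] → X
    (2,1)@(5, 3): e=[14,15,59] → X
    (3,1)@(7, 3): e=[22,11,55] → X
    (4,1)@(9, 3): e=[30,7,51] → X
    (5,1)@(11, 3): e=[38,3,47] → X
    (6,1)@(13, 3): e=[46,-1,43] → .
    (0,2)@(1, 5): e=[2,65,21] → X
    (6,2)@(13, 5): e=[50,41,-3] → .
    (0,3)@(1, 7): e=[6,107,-25] → .
    (1,3)@(3, 7): e=[14,103,-29] → .
    (2,3)@(5, 7): e=[22,99,-33] → .
    (3,3)@(7, 7): e=[30,95,-37] → .
  covered (11 px):
    . . . . . . . . . . . .
    . X X X X X . . . . . .
    X X X X X X . . . . . .
    . . . . . . . . . . . .
    . . . . . . . . . . . .
T2:
  2·area = 5  (B↔C swapped to make it positive)
  edge (7, 3)→(4, 2): d=(-3,-1) inclusive
  edge (4, 2)→(9, 2): d=(5,0) inclusive
  edge (9, 2)→(7, 3): d=(-2,1) inclusive
    (0,0)@(1, 1): e=[0,-5,10] → .  [on edge]
    (5,0)@(11, 1): e=[10,-5,0] → .  [on edge]
    (3,1)@(7, 3): e=[0,5,0] → X  [on edge]
    (4,1)@(9, 3): e=[2,5,-2] → .
    (1,2)@(3, 5): e=[-10,15,0] → .  [on edge]
    (3,2)@(7, 5): e=[-6,15,-4] → .
    (6,2)@(13, 5): e=[0,15,-10] → .  [on edge]
    (9,3)@(19, 7): e=[0,25,-20] → .  [on edge]
  covered (1 px):
    . . . . . . . . . . . .
    . . . X . . . . . . . .
    . . . . . . . . . . . .
    . . . . . . . . . . . .
    . . . . . . . . . . . .

Z-buffer (winner per pixel, '.' = empty):
  . . . . . . . . . . . .
  . 1 1 2 1 1 . . . . . .
  1 1 1 1 1 1 . . . . . .
  . . . . . . . . . . . .
  . . . . . . . . . . . .

Answer: 2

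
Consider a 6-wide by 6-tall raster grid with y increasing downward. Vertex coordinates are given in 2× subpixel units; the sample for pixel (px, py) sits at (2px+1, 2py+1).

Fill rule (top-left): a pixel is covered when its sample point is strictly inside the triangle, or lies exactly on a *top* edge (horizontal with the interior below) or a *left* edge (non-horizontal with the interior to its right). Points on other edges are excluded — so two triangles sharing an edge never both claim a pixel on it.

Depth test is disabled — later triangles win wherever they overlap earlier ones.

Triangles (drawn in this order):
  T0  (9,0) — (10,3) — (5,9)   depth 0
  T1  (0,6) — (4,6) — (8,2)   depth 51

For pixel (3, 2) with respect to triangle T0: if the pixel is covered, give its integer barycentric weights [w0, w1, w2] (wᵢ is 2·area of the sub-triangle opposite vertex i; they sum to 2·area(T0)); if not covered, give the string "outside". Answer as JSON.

T0:
  2·area = 21
  edge (9, 0)→(10, 3): d=(1,3) right/bottom  bias=-1
  edge (10, 3)→(5, 9): d=(-5,6) right/bottom  bias=-1
  edge (5, 9)→(9, 0): d=(4,-9) top-left  bias=+0
    (4,0)@(9, 1): e=[1,16,4] → █
    (5,0)@(11, 1): e=[-5,4,22] → ·
    (4,1)@(9, 3): e=[3,6,12] → █
    (5,1)@(11, 3): e=[-3,-6,30] → ·
    (3,2)@(7, 5): e=[11,8,2] → █
    (4,2)@(9, 5): e=[5,-4,20] → ·
    (3,3)@(7, 7): e=[13,-2,10] → ·
    (2,4)@(5, 9): e=[21,0,0] → ·  [on edge]
  covered (3 px):
    · · · · █ ·
    · · · · █ ·
    · · · █ · ·
    · · · · · ·
    · · · · · ·
    · · · · · ·
T1:
  2·area = 16  (B↔C swapped to make it positive)
  edge (0, 6)→(8, 2): d=(8,-4) top-left  bias=+0
  edge (8, 2)→(4, 6): d=(-4,4) right/bottom  bias=-1
  edge (4, 6)→(0, 6): d=(-4,0) right/bottom  bias=-1
    (4,0)@(9, 1): e=[-4,0,20] → ·  [on edge]
    (3,1)@(7, 3): e=[4,0,12] → ·  [on edge]
    (1,2)@(3, 5): e=[4,8,4] → █
    (2,2)@(5, 5): e=[12,0,4] → ·  [on edge]
    (1,3)@(3, 7): e=[20,0,-4] → ·  [on edge]
    (0,4)@(1, 9): e=[28,0,-12] → ·  [on edge]
  covered (1 px):
    · · · · · ·
    · · · · · ·
    · █ · · · ·
    · · · · · ·
    · · · · · ·
    · · · · · ·

Answer: [8,2,11]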